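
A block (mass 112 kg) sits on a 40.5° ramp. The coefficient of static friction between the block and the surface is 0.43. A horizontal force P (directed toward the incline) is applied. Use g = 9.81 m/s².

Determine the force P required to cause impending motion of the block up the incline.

At impending motion up the slope, friction acts down-slope at its limit: f = μ_s N.
Perpendicular to the incline: N = m g cos θ + P sin θ.
Along the incline: P cos θ = m g sin θ + μ_s N = m g sin θ + μ_s (m g cos θ + P sin θ).
Solving, P (cos θ − μ_s sin θ) = m g (sin θ + μ_s cos θ), so P = 112×9.81×(sin 40.5° + 0.43 cos 40.5°)/(cos 40.5° − 0.43 sin 40.5°) = 1100×0.9764/0.4811 = 2230 N.

P ≈ 2230 N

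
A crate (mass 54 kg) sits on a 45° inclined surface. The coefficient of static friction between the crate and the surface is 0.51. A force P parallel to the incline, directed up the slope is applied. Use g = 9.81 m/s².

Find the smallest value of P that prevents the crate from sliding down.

P_min ≈ 184 N

The crate tends to slide down (tan θ > μ_s), so at the point of impending slip friction acts up-slope at its limit: f = μ_s N.
P is parallel to the surface, so N = m g cos θ = 375 N.
Along the incline: P + μ_s N = m g sin θ, so P = 375 − 0.51×375 = 184 N.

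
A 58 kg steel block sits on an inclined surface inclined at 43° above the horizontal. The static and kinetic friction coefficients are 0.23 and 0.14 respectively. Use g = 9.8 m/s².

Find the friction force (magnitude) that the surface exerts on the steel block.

Perpendicular to the surface, N = m g cos θ = 58·9.8·cos 43° = 415.7 N.
For equilibrium along the incline, friction must balance the weight component: f = m g sin θ = 387.6 N up the slope.
The static-friction ceiling is μ_s N = 0.23 × 415.7 = 95.61 N.
|387.6| exceeds 95.61 N, so the steel block slips down-slope; friction is kinetic, f = μ_k N = 0.14×415.7 = 58.2 N.

f ≈ 58.2 N (up the incline)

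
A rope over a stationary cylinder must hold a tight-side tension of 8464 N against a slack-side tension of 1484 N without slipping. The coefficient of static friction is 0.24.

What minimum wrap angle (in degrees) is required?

T₂/T₁ = e^{μβ} → β = ln(T₂/T₁)/μ.
β = ln(8464/1484)/0.24 = 1.741/0.24 = 7.255 rad.
In degrees: β = 7.255 × 180/π = 416°.

β_min ≈ 416°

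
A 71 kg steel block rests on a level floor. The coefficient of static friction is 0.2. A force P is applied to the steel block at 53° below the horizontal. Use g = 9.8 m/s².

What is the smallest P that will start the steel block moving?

P ≈ 315 N

N = m g + P sin α (the push presses the steel block into the level floor).
At impending slip, P cos α = μ_s N = μ_s (m g + P sin α).
Solving: P (cos α − μ_s sin α) = μ_s m g → P = 0.2×696/(cos 53° − 0.2 sin 53°) = 139/0.4421 = 315 N.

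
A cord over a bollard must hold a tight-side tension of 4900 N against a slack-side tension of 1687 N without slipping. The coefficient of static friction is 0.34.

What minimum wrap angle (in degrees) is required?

β_min ≈ 180°

T₂/T₁ = e^{μβ} → β = ln(T₂/T₁)/μ.
β = ln(4900/1687)/0.34 = 1.066/0.34 = 3.136 rad.
In degrees: β = 3.136 × 180/π = 180°.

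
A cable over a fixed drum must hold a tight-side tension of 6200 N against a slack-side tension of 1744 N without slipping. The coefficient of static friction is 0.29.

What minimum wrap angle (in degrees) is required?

T₂/T₁ = e^{μβ} → β = ln(T₂/T₁)/μ.
β = ln(6200/1744)/0.29 = 1.268/0.29 = 4.374 rad.
In degrees: β = 4.374 × 180/π = 251°.

β_min ≈ 251°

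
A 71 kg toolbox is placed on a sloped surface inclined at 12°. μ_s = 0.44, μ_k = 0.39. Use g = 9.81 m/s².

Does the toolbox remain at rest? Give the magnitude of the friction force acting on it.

f ≈ 145 N

N = m g cos θ = 681 N.
Down-slope weight component: m g sin θ = 145 N.
μ_s N = 300 N.
145 ≤ 300 N, so it stays put; friction = 145 N.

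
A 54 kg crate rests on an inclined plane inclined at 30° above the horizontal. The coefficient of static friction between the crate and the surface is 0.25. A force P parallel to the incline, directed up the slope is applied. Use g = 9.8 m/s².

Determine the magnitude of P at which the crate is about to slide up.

At impending motion up the slope, friction acts down-slope at its limit: f = μ_s N.
P is parallel to the surface, so N = m g cos θ = 458 N.
Along the incline: P = m g sin θ + μ_s N = 265 + 0.25×458 = 379 N.

P ≈ 379 N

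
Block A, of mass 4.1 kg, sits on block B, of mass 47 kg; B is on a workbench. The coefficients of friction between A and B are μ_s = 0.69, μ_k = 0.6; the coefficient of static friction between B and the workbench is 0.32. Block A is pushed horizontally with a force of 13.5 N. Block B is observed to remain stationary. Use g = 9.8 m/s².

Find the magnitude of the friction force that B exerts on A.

The normal force B exerts on A is simply A's weight, N₁ = 40.18 N.
So the A–B interface can sustain at most μ_s N₁ = 27.72 N of static friction.
Since P = 13.5 N ≤ 27.72 N, A does not slip on B; friction on A equals P = 13.5 N.
By Newton's third law B feels 13.5 N forward from A. With B stationary, the floor's static friction on B balances it: f₂ = 13.5 N (well within μ_s(m_A+m_B)g = 160.2 N).

f ≈ 13.5 N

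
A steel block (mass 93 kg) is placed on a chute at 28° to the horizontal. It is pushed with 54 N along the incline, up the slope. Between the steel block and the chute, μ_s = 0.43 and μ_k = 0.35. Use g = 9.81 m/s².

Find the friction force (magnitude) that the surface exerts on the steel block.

The normal reaction is N = m g cos θ = 805.5 N.
The friction needed for equilibrium is m g sin θ − P = 428.3 − 54 = 374.3 N, measured positive up-slope.
The static-friction ceiling is μ_s N = 0.43 × 805.5 = 346.4 N.
|374.3| exceeds 346.4 N, so the steel block slips down-slope; friction is kinetic, f = μ_k N = 0.35×805.5 = 282 N.

f ≈ 282 N (up the incline)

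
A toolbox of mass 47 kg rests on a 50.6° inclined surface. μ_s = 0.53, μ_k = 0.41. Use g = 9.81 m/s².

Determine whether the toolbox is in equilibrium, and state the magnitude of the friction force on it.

f ≈ 120 N

N = m g cos θ = 293 N.
Down-slope weight component: m g sin θ = 356 N.
μ_s N = 155 N.
356 > 155 N, so it slides; kinetic friction f = μ_k N = 0.41×293 = 120 N.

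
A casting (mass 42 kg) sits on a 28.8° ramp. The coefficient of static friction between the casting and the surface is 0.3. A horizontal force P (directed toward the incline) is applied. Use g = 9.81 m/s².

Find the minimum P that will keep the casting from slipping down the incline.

P_min ≈ 88.3 N

The casting tends to slide down (tan θ > μ_s), so at the point of impending slip friction acts up-slope at its limit: f = μ_s N.
Perpendicular to the incline: N = m g cos θ + P sin θ.
Along the incline: P cos θ + μ_s N = m g sin θ, i.e. P cos θ + μ_s (m g cos θ + P sin θ) = m g sin θ.
Solving, P (cos θ + μ_s sin θ) = m g (sin θ − μ_s cos θ), so P = 412×0.2189/1.021 = 88.3 N.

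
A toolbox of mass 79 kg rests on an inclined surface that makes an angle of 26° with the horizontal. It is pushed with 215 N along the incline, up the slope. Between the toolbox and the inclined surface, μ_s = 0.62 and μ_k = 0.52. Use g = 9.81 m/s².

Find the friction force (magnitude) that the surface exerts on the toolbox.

The normal reaction is N = m g cos θ = 696.6 N.
The friction needed for equilibrium is m g sin θ − P = 339.7 − 215 = 124.7 N, measured positive up-slope.
Maximum static friction available: μ_s N = 0.62 × 696.6 = 431.9 N.
Since |124.7| ≤ 431.9 N, no slip — friction simply equals what equilibrium demands.

f ≈ 125 N (up the incline)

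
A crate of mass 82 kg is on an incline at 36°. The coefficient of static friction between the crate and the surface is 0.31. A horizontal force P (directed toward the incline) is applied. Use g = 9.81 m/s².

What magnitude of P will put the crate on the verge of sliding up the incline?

At impending motion up the slope, friction acts down-slope at its limit: f = μ_s N.
Perpendicular to the incline: N = m g cos θ + P sin θ.
Along the incline: P cos θ = m g sin θ + μ_s N = m g sin θ + μ_s (m g cos θ + P sin θ).
Solving, P (cos θ − μ_s sin θ) = m g (sin θ + μ_s cos θ), so P = 82×9.81×(sin 36° + 0.31 cos 36°)/(cos 36° − 0.31 sin 36°) = 804×0.8386/0.6268 = 1080 N.

P ≈ 1080 N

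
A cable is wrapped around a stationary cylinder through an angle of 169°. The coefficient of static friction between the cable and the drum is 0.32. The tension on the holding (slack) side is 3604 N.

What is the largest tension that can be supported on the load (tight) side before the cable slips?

At impending slip the capstan equation gives T₂/T₁ = e^{μβ} with β in radians.
β = 169° × π/180 = 2.95 rad.
e^{μβ} = e^{0.32×2.95} = 2.57.
T₂ = T₁ · e^{μβ} = 3604 × 2.57 = 9260 N.

T_max ≈ 9260 N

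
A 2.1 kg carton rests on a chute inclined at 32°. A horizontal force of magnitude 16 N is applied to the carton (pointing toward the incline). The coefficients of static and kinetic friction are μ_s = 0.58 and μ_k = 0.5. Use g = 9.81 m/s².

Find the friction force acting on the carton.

f ≈ 2.65 N (down the incline)

The horizontal push has a component P sin θ into the surface, so N = m g cos θ + P sin θ = 17.47 + 8.479 = 25.95 N.
Parallel to the incline: P cos θ − m g sin θ = 13.57 − 10.92 = 2.652 N; the friction needed to balance this is 2.652 N acting down the slope.
The limit of static friction is μ_s N = 15.05 N.
|f_req| = 2.652 ≤ 15.05 N → the carton is in equilibrium; friction equals the required value.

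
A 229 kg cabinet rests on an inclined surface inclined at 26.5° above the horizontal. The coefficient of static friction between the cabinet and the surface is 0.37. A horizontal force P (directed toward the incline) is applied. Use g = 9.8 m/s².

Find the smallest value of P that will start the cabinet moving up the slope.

P ≈ 2390 N

At impending motion up the slope, friction acts down-slope at its limit: f = μ_s N.
Perpendicular to the incline: N = m g cos θ + P sin θ.
Along the incline: P cos θ = m g sin θ + μ_s N = m g sin θ + μ_s (m g cos θ + P sin θ).
Solving, P (cos θ − μ_s sin θ) = m g (sin θ + μ_s cos θ), so P = 229×9.8×(sin 26.5° + 0.37 cos 26.5°)/(cos 26.5° − 0.37 sin 26.5°) = 2240×0.7773/0.7298 = 2390 N.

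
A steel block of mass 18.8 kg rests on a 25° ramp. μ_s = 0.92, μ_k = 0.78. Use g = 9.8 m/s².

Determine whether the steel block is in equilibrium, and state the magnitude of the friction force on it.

N = m g cos θ = 167 N.
Down-slope weight component: m g sin θ = 77.9 N.
μ_s N = 154 N.
77.9 ≤ 154 N, so it stays put; friction = 77.9 N.

f ≈ 77.9 N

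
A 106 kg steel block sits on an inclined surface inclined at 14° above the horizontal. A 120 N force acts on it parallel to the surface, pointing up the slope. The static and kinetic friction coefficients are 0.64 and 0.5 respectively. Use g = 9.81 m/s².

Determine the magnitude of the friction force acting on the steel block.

f ≈ 132 N (up the incline)

Perpendicular to the surface, N = m g cos θ = 106·9.81·cos 14° = 1009 N.
The friction needed for equilibrium is m g sin θ − P = 251.6 − 120 = 131.6 N, measured positive up-slope.
The static-friction ceiling is μ_s N = 0.64 × 1009 = 645.7 N.
Since |131.6| ≤ 645.7 N, no slip — friction simply equals what equilibrium demands.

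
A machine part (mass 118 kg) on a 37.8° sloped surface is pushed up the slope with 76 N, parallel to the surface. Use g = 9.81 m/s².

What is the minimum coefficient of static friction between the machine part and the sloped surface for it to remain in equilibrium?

μ_s,min ≈ 0.693

N = m g cos θ = 914.7 N.
Friction must make up the shortfall along the incline: f = m g sin θ − P = 709.5 − 76 = 633.5 N.
At the threshold f = μ_s N, so μ_s,min = 633.5/914.7 = 0.693.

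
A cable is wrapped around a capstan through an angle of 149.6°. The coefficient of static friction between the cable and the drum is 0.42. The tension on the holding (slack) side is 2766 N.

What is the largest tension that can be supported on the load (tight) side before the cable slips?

T_max ≈ 8280 N

At impending slip the capstan equation gives T₂/T₁ = e^{μβ} with β in radians.
β = 149.6° × π/180 = 2.611 rad.
e^{μβ} = e^{0.42×2.611} = 2.994.
T₂ = T₁ · e^{μβ} = 2766 × 2.994 = 8280 N.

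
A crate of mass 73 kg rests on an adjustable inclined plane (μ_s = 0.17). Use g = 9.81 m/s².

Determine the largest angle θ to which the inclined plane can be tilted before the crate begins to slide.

θ_max ≈ 9.65°

At the slip threshold, m g sin θ = μ_s · m g cos θ, so tan θ = μ_s.
θ_max = arctan(0.17) = 9.65°.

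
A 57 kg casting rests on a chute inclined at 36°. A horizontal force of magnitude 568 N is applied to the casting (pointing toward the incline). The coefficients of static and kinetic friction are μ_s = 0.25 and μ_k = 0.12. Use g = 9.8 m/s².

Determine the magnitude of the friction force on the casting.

f ≈ 131 N (down the incline)

The horizontal push has a component P sin θ into the surface, so N = m g cos θ + P sin θ = 451.9 + 333.9 = 785.8 N.
Parallel to the incline: P cos θ − m g sin θ = 459.5 − 328.3 = 131.2 N; the friction needed to balance this is 131.2 N acting down the slope.
Maximum static friction: μ_s N = 0.25 × 785.8 = 196.4 N.
|f_req| = 131.2 ≤ 196.4 N → the casting is in equilibrium; friction equals the required value.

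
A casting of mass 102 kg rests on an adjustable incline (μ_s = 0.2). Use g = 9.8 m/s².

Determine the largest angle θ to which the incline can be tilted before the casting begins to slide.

At the slip threshold, m g sin θ = μ_s · m g cos θ, so tan θ = μ_s.
θ_max = arctan(0.2) = 11.3°.

θ_max ≈ 11.3°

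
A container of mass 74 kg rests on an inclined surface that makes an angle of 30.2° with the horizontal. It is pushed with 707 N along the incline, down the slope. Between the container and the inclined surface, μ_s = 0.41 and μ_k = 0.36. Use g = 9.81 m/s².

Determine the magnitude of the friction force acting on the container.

f ≈ 226 N (up the incline)

Perpendicular to the surface, N = m g cos θ = 74·9.81·cos 30.2° = 627.4 N.
The friction needed for equilibrium is m g sin θ + P = 365.2 + 707 = 1072 N, measured positive up-slope.
Static friction can supply at most μ_s N = 257.2 N.
|1072| exceeds 257.2 N, so the container slips down-slope; friction is kinetic, f = μ_k N = 0.36×627.4 = 226 N.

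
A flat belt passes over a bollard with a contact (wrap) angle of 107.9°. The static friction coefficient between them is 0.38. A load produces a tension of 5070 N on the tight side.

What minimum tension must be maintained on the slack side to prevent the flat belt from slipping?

Capstan equation at impending slip: T_tight/T_slack = e^{μβ}.
β = 107.9° = 1.883 rad; e^{μβ} = e^{0.38×1.883} = 2.045.
T_slack = T_tight / e^{μβ} = 5070 / 2.045 = 2480 N.

T_min ≈ 2480 N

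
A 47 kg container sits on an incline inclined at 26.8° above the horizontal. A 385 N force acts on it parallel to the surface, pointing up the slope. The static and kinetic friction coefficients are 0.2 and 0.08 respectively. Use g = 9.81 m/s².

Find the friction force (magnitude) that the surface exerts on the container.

f ≈ 32.9 N (down the incline)

The normal reaction is N = m g cos θ = 411.5 N.
Parallel to the incline, ΣF = 0 gives f = m g sin θ − P = 207.9 − 385 = -177.1 N (up-slope positive).
The static-friction ceiling is μ_s N = 0.2 × 411.5 = 82.31 N.
|-177.1| exceeds 82.31 N, so the container slips up-slope; friction is kinetic, f = μ_k N = 0.08×411.5 = 32.9 N.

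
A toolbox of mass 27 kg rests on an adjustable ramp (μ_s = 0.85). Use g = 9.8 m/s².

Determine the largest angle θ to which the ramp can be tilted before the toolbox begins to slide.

At the slip threshold, m g sin θ = μ_s · m g cos θ, so tan θ = μ_s.
θ_max = arctan(0.85) = 40.4°.

θ_max ≈ 40.4°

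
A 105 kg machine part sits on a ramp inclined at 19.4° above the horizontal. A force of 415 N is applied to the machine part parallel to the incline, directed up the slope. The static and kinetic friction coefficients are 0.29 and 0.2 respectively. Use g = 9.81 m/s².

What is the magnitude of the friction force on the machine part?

f ≈ 72.9 N (down the incline)

Perpendicular to the surface, N = m g cos θ = 105·9.81·cos 19.4° = 971.6 N.
For equilibrium along the incline the friction force must supply f = m g sin θ − P = 342.1 − 415 = -72.86 N (positive meaning up-slope).
Maximum static friction available: μ_s N = 0.29 × 971.6 = 281.8 N.
Since |-72.86| ≤ 281.8 N, no slip — friction simply equals what equilibrium demands.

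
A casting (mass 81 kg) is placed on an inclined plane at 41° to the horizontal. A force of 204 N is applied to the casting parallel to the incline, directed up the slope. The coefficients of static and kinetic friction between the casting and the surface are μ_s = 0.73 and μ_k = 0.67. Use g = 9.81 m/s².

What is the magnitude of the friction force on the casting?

Perpendicular to the surface, N = m g cos θ = 81·9.81·cos 41° = 599.7 N.
Parallel to the incline, ΣF = 0 gives f = m g sin θ − P = 521.3 − 204 = 317.3 N (up-slope positive).
The static-friction ceiling is μ_s N = 0.73 × 599.7 = 437.8 N.
Since |317.3| ≤ 437.8 N, no slip — friction simply equals what equilibrium demands.

f ≈ 317 N (up the incline)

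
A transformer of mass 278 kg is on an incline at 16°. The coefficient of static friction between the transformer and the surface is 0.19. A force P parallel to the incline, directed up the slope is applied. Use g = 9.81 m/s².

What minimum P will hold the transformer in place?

The transformer tends to slide down (tan θ > μ_s), so at the point of impending slip friction acts up-slope at its limit: f = μ_s N.
P is parallel to the surface, so N = m g cos θ = 2620 N.
Along the incline: P + μ_s N = m g sin θ, so P = 752 − 0.19×2620 = 254 N.

P_min ≈ 254 N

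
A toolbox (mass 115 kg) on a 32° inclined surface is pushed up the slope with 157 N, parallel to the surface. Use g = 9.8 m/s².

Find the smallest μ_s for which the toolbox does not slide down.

μ_s,min ≈ 0.461

N = m g cos θ = 955.8 N.
Friction must make up the shortfall along the incline: f = m g sin θ − P = 597.2 − 157 = 440.2 N.
At the threshold f = μ_s N, so μ_s,min = 440.2/955.8 = 0.461.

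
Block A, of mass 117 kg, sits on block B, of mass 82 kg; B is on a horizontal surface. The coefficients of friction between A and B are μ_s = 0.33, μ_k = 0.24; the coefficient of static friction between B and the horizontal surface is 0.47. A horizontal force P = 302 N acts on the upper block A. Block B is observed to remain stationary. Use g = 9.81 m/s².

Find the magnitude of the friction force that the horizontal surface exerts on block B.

f ≈ 302 N

Normal force at the A–B interface: N₁ = m_A g = 1148 N.
Maximum static friction on A from B: μ_s N₁ = 0.33×1148 = 378.8 N.
P = 302 N is within that limit, so A and B move together (both at rest); the A–B friction is simply f₁ = P = 302 N.
B experiences an equal 302 N forward from A (third law). B is in equilibrium, so the floor supplies f₂ = 302 N of static friction (limit μ_s(m_A+m_B)g = 917.5 N, not exceeded).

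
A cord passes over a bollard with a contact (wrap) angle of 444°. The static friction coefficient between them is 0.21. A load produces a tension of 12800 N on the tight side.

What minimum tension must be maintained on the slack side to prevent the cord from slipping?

T_min ≈ 2510 N

Capstan equation at impending slip: T_tight/T_slack = e^{μβ}.
β = 444° = 7.749 rad; e^{μβ} = e^{0.21×7.749} = 5.09.
T_slack = T_tight / e^{μβ} = 12800 / 5.09 = 2510 N.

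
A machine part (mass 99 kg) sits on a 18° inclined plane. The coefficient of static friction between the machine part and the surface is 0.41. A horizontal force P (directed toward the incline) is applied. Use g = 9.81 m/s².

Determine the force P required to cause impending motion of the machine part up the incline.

P ≈ 823 N

At impending motion up the slope, friction acts down-slope at its limit: f = μ_s N.
Perpendicular to the incline: N = m g cos θ + P sin θ.
Along the incline: P cos θ = m g sin θ + μ_s N = m g sin θ + μ_s (m g cos θ + P sin θ).
Solving, P (cos θ − μ_s sin θ) = m g (sin θ + μ_s cos θ), so P = 99×9.81×(sin 18° + 0.41 cos 18°)/(cos 18° − 0.41 sin 18°) = 971×0.699/0.8244 = 823 N.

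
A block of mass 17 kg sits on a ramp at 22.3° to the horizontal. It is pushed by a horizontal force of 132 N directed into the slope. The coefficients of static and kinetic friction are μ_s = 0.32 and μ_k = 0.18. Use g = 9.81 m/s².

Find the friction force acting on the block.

f ≈ 58.8 N (down the incline)

Normal direction: N = m g cos θ + P sin θ = 204.4 N.
Along the incline, the net driving force (taking up-slope positive) is P cos θ − m g sin θ = 122.1 − 63.28 = 58.85 N, so equilibrium requires friction f = -58.85 N (down-slope).
Maximum static friction: μ_s N = 0.32 × 204.4 = 65.4 N.
Since 58.85 N is within the 65.4 N limit, the block stays put and friction is exactly 58.8 N.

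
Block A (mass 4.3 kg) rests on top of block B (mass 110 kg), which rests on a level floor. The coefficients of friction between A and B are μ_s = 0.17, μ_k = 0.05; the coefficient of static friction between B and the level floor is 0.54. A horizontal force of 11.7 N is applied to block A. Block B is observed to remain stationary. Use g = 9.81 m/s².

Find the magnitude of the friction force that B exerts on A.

Normal force at the A–B interface: N₁ = m_A g = 42.18 N.
Maximum static friction on A from B: μ_s N₁ = 0.17×42.18 = 7.171 N.
Since P = 11.7 N > 7.171 N, A slides on B; the A–B friction is kinetic: f₁ = μ_k N₁ = 0.05×42.18 = 2.11 N.
B experiences an equal 2.11 N forward from A (third law). B is in equilibrium, so the floor supplies f₂ = 2.11 N of static friction (limit μ_s(m_A+m_B)g = 605.5 N, not exceeded).

f ≈ 2.11 N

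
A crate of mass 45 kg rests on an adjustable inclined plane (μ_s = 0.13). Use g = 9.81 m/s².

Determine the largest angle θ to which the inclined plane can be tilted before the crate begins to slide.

At the slip threshold, m g sin θ = μ_s · m g cos θ, so tan θ = μ_s.
θ_max = arctan(0.13) = 7.41°.

θ_max ≈ 7.41°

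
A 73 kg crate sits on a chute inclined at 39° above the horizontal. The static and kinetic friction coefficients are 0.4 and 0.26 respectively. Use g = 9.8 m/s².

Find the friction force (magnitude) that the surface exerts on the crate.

Normal force: N = m g cos θ = 73 × 9.8 × cos 39° = 556 N.
Along the slope the weight component is m g sin θ = 450.2 N; friction must supply exactly this, acting up-slope.
The static-friction ceiling is μ_s N = 0.4 × 556 = 222.4 N.
|450.2| exceeds 222.4 N, so the crate slips down-slope; friction is kinetic, f = μ_k N = 0.26×556 = 145 N.

f ≈ 145 N (up the incline)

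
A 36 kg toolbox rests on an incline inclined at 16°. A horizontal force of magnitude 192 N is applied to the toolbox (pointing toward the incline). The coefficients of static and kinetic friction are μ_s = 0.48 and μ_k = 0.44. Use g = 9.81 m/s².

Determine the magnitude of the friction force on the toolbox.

f ≈ 87.2 N (down the incline)

Normal direction: N = m g cos θ + P sin θ = 392.4 N.
Along the incline, the net driving force (taking up-slope positive) is P cos θ − m g sin θ = 184.6 − 97.34 = 87.22 N, so equilibrium requires friction f = -87.22 N (down-slope).
The limit of static friction is μ_s N = 188.4 N.
|f_req| = 87.22 ≤ 188.4 N → the toolbox is in equilibrium; friction equals the required value.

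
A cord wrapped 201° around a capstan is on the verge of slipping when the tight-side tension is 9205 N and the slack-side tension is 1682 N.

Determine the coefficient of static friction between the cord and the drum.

μ ≈ 0.485

T₂/T₁ = e^{μβ} → μ = ln(T₂/T₁)/β.
β = 201° = 3.508 rad.
μ = ln(9205/1682)/3.508 = ln(5.473)/3.508 = 0.485.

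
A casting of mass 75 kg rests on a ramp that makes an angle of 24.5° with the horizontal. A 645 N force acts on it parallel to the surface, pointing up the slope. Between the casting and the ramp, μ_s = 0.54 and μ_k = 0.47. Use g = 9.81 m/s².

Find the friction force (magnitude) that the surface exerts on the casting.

f ≈ 340 N (down the incline)

Normal force: N = m g cos θ = 75 × 9.81 × cos 24.5° = 669.5 N.
The friction needed for equilibrium is m g sin θ − P = 305.1 − 645 = -339.9 N, measured positive up-slope.
The static-friction ceiling is μ_s N = 0.54 × 669.5 = 361.5 N.
Since |-339.9| ≤ 361.5 N, no slip — friction simply equals what equilibrium demands.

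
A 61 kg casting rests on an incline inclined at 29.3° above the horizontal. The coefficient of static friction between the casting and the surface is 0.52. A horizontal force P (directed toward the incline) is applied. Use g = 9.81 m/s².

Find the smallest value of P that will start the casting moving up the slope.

P ≈ 914 N

At impending motion up the slope, friction acts down-slope at its limit: f = μ_s N.
Perpendicular to the incline: N = m g cos θ + P sin θ.
Along the incline: P cos θ = m g sin θ + μ_s N = m g sin θ + μ_s (m g cos θ + P sin θ).
Solving, P (cos θ − μ_s sin θ) = m g (sin θ + μ_s cos θ), so P = 61×9.81×(sin 29.3° + 0.52 cos 29.3°)/(cos 29.3° − 0.52 sin 29.3°) = 598×0.9429/0.6176 = 914 N.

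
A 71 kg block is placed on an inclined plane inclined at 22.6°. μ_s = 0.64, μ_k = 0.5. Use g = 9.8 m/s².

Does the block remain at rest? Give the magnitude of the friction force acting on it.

N = m g cos θ = 642 N.
Down-slope weight component: m g sin θ = 267 N.
μ_s N = 411 N.
267 ≤ 411 N, so it stays put; friction = 267 N.

f ≈ 267 N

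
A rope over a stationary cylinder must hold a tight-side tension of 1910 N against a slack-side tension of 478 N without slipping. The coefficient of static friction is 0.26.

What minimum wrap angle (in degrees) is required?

T₂/T₁ = e^{μβ} → β = ln(T₂/T₁)/μ.
β = ln(1910/478)/0.26 = 1.385/0.26 = 5.328 rad.
In degrees: β = 5.328 × 180/π = 305°.

β_min ≈ 305°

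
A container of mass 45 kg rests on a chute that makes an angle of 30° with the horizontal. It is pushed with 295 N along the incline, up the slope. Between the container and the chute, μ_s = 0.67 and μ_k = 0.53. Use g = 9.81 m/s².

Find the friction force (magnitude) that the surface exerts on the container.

f ≈ 74.3 N (down the incline)

Perpendicular to the surface, N = m g cos θ = 45·9.81·cos 30° = 382.3 N.
The friction needed for equilibrium is m g sin θ − P = 220.7 − 295 = -74.28 N, measured positive up-slope.
Maximum static friction available: μ_s N = 0.67 × 382.3 = 256.1 N.
Since |-74.28| ≤ 256.1 N, no slip — friction simply equals what equilibrium demands.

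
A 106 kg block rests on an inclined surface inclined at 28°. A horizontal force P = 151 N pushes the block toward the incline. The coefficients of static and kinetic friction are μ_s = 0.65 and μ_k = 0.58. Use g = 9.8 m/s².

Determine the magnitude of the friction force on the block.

f ≈ 354 N (up the incline)

Resolve perpendicular to the incline: N = m g cos θ + P sin θ = 106×9.8×cos 28° + 151×sin 28° = 988.1 N.
Along the incline, the net driving force (taking up-slope positive) is P cos θ − m g sin θ = 133.3 − 487.7 = -354.4 N, so equilibrium requires friction f = 354.4 N (up-slope).
The limit of static friction is μ_s N = 642.3 N.
|f_req| = 354.4 ≤ 642.3 N → the block is in equilibrium; friction equals the required value.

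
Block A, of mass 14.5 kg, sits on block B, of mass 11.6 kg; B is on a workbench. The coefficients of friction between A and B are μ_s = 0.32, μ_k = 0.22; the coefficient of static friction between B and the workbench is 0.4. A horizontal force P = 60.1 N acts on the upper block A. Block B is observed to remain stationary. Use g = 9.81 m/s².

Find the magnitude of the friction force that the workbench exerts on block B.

The normal force B exerts on A is simply A's weight, N₁ = 142.2 N.
So the A–B interface can sustain at most μ_s N₁ = 45.52 N of static friction.
Since P = 60.1 N > 45.52 N, A slides on B; the A–B friction is kinetic: f₁ = μ_k N₁ = 0.22×142.2 = 31.3 N.
By Newton's third law B feels 31.3 N forward from A. With B stationary, the floor's static friction on B balances it: f₂ = 31.3 N (well within μ_s(m_A+m_B)g = 102.4 N).

f ≈ 31.3 N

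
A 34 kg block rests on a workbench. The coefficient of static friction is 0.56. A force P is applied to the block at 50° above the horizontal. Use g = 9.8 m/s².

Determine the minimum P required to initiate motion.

P ≈ 174 N

N = m g − P sin α (the pull lifts the block).
At impending slip, P cos α = μ_s N = μ_s (m g − P sin α).
Solving: P (cos α + μ_s sin α) = μ_s m g → P = 0.56×333/(cos 50° + 0.56 sin 50°) = 187/1.072 = 174 N.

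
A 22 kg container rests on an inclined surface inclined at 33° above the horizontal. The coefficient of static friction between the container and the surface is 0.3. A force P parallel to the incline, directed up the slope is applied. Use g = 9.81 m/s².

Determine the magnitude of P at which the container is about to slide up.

At impending motion up the slope, friction acts down-slope at its limit: f = μ_s N.
P is parallel to the surface, so N = m g cos θ = 181 N.
Along the incline: P = m g sin θ + μ_s N = 118 + 0.3×181 = 172 N.

P ≈ 172 N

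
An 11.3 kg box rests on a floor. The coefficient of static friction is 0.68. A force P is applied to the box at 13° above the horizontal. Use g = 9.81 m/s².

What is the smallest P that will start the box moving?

N = m g − P sin α (the pull lifts the box).
At impending slip, P cos α = μ_s N = μ_s (m g − P sin α).
Solving: P (cos α + μ_s sin α) = μ_s m g → P = 0.68×111/(cos 13° + 0.68 sin 13°) = 75.4/1.127 = 66.9 N.

P ≈ 66.9 N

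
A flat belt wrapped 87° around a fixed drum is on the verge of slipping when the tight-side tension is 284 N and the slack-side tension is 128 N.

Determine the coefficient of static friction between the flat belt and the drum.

μ ≈ 0.525

T₂/T₁ = e^{μβ} → μ = ln(T₂/T₁)/β.
β = 87° = 1.518 rad.
μ = ln(284/128)/1.518 = ln(2.219)/1.518 = 0.525.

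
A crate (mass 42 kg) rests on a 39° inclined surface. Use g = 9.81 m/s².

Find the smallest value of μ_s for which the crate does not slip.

μ_s,min ≈ 0.81

At the slip threshold m g sin θ = μ_s m g cos θ, so μ_s,min = tan θ.
μ_s,min = tan 39° = 0.81.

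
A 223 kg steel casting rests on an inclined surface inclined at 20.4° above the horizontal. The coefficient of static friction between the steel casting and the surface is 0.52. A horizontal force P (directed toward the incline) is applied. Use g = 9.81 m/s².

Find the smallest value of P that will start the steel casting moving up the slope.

At impending motion up the slope, friction acts down-slope at its limit: f = μ_s N.
Perpendicular to the incline: N = m g cos θ + P sin θ.
Along the incline: P cos θ = m g sin θ + μ_s N = m g sin θ + μ_s (m g cos θ + P sin θ).
Solving, P (cos θ − μ_s sin θ) = m g (sin θ + μ_s cos θ), so P = 223×9.81×(sin 20.4° + 0.52 cos 20.4°)/(cos 20.4° − 0.52 sin 20.4°) = 2190×0.836/0.756 = 2420 N.

P ≈ 2420 N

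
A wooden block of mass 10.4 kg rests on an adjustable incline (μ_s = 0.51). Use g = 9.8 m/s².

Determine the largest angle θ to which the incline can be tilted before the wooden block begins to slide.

At the slip threshold, m g sin θ = μ_s · m g cos θ, so tan θ = μ_s.
θ_max = arctan(0.51) = 27°.

θ_max ≈ 27°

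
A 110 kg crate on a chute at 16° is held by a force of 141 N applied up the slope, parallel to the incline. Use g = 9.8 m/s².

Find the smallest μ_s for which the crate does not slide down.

N = m g cos θ = 1036 N.
Friction must make up the shortfall along the incline: f = m g sin θ − P = 297.1 − 141 = 156.1 N.
At the threshold f = μ_s N, so μ_s,min = 156.1/1036 = 0.151.

μ_s,min ≈ 0.151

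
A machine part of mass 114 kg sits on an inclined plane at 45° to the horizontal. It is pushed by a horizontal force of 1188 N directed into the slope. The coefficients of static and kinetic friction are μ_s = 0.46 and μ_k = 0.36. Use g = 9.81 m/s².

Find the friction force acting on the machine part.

Normal direction: N = m g cos θ + P sin θ = 1631 N.
Parallel to the incline: P cos θ − m g sin θ = 840 − 790.8 = 49.26 N; the friction needed to balance this is 49.26 N acting down the slope.
The limit of static friction is μ_s N = 750.2 N.
|f_req| = 49.26 ≤ 750.2 N → the machine part is in equilibrium; friction equals the required value.

f ≈ 49.3 N (down the incline)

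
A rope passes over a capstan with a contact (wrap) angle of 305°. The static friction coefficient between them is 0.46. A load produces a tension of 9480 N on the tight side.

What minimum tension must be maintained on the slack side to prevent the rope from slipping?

T_min ≈ 819 N

Capstan equation at impending slip: T_tight/T_slack = e^{μβ}.
β = 305° = 5.323 rad; e^{μβ} = e^{0.46×5.323} = 11.57.
T_slack = T_tight / e^{μβ} = 9480 / 11.57 = 819 N.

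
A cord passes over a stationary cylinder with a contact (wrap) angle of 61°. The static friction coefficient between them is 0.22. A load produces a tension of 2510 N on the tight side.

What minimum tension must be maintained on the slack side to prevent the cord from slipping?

Capstan equation at impending slip: T_tight/T_slack = e^{μβ}.
β = 61° = 1.065 rad; e^{μβ} = e^{0.22×1.065} = 1.264.
T_slack = T_tight / e^{μβ} = 2510 / 1.264 = 1990 N.

T_min ≈ 1990 N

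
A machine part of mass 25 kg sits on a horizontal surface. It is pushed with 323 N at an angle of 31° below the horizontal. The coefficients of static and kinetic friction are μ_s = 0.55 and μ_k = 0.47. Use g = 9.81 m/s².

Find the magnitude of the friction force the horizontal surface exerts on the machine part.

Vertical equilibrium gives N = m g + P sin α = 411.6 N.
The horizontal driving force is P cos α = 276.9 N, so equilibrium needs friction f = 276.9 N.
The static-friction limit is μ_s N = 226.4 N.
The required friction exceeds μ_s N, so the machine part moves and f = μ_k N = 193 N.

f ≈ 193 N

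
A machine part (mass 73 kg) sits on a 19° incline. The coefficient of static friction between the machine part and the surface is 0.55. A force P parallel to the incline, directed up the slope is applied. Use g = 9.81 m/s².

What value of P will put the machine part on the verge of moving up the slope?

At impending motion up the slope, friction acts down-slope at its limit: f = μ_s N.
P is parallel to the surface, so N = m g cos θ = 677 N.
Along the incline: P = m g sin θ + μ_s N = 233 + 0.55×677 = 606 N.

P ≈ 606 N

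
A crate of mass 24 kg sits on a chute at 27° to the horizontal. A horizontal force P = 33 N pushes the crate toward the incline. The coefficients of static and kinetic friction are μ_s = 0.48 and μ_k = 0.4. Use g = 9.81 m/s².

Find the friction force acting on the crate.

f ≈ 77.5 N (up the incline)

The horizontal push has a component P sin θ into the surface, so N = m g cos θ + P sin θ = 209.8 + 14.98 = 224.8 N.
Parallel to the incline: P cos θ − m g sin θ = 29.4 − 106.9 = -77.48 N; the friction needed to balance this is 77.48 N acting up the slope.
Maximum static friction: μ_s N = 0.48 × 224.8 = 107.9 N.
|f_req| = 77.48 ≤ 107.9 N → the crate is in equilibrium; friction equals the required value.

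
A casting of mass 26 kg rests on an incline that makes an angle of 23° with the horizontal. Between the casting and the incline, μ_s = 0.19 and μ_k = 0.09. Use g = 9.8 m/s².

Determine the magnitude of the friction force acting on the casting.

f ≈ 21.1 N (up the incline)

The normal reaction is N = m g cos θ = 234.5 N.
Along the slope the weight component is m g sin θ = 99.56 N; friction must supply exactly this, acting up-slope.
Maximum static friction available: μ_s N = 0.19 × 234.5 = 44.56 N.
Since |99.56| > 44.56 N, static friction cannot hold it; the casting slides down the incline and kinetic friction applies: f = μ_k N = 0.09 × 234.5 = 21.1 N.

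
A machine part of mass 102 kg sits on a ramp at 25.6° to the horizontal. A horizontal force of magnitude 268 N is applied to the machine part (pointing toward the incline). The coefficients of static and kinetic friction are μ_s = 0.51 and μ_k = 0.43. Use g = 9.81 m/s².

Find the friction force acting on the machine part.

Resolve perpendicular to the incline: N = m g cos θ + P sin θ = 102×9.81×cos 25.6° + 268×sin 25.6° = 1018 N.
Parallel to the incline: P cos θ − m g sin θ = 241.7 − 432.4 = -190.7 N; the friction needed to balance this is 190.7 N acting up the slope.
The limit of static friction is μ_s N = 519.3 N.
Since 190.7 N is within the 519.3 N limit, the machine part stays put and friction is exactly 191 N.

f ≈ 191 N (up the incline)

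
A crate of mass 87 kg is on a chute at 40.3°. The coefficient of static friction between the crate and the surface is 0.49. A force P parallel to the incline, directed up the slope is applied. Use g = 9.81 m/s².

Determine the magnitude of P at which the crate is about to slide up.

P ≈ 871 N

At impending motion up the slope, friction acts down-slope at its limit: f = μ_s N.
P is parallel to the surface, so N = m g cos θ = 651 N.
Along the incline: P = m g sin θ + μ_s N = 552 + 0.49×651 = 871 N.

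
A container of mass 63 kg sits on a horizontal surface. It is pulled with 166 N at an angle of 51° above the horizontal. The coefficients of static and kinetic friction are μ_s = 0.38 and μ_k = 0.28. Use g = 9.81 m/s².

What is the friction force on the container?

Vertical equilibrium gives N = m g − P sin α = 489 N.
Horizontally, friction must balance P cos α = 104.5 N.
The static-friction limit is μ_s N = 185.8 N.
104.5 ≤ 185.8 N → static; friction equals the required 104 N.

f ≈ 104 N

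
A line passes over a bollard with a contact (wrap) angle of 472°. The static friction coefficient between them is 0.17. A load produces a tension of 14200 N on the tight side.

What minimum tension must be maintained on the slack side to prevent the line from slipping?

T_min ≈ 3500 N

Capstan equation at impending slip: T_tight/T_slack = e^{μβ}.
β = 472° = 8.238 rad; e^{μβ} = e^{0.17×8.238} = 4.057.
T_slack = T_tight / e^{μβ} = 14200 / 4.057 = 3500 N.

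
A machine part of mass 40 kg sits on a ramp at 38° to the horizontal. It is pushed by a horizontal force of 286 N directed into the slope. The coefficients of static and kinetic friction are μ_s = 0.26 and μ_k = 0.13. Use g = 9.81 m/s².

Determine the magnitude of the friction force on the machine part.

f ≈ 16.2 N (up the incline)

Resolve perpendicular to the incline: N = m g cos θ + P sin θ = 40×9.81×cos 38° + 286×sin 38° = 485.3 N.
Parallel to the incline: P cos θ − m g sin θ = 225.4 − 241.6 = -16.21 N; the friction needed to balance this is 16.21 N acting up the slope.
The limit of static friction is μ_s N = 126.2 N.
|f_req| = 16.21 ≤ 126.2 N → the machine part is in equilibrium; friction equals the required value.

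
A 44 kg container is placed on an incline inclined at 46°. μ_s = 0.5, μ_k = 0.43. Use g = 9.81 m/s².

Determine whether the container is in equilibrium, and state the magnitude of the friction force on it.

f ≈ 129 N

N = m g cos θ = 300 N.
Down-slope weight component: m g sin θ = 310 N.
μ_s N = 150 N.
310 > 150 N, so it slides; kinetic friction f = μ_k N = 0.43×300 = 129 N.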